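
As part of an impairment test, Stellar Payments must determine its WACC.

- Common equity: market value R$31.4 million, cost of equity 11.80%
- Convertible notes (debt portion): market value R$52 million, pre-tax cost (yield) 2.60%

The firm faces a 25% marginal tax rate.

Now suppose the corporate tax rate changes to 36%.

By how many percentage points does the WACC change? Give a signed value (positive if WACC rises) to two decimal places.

-0.18 pp

Current WACC:
Total capital V = 31.4 + 52 = 83.4.
Equity: weight = 31.4/83.4 = 0.3765; cost = 11.8%.
Convertible notes (debt portion): weight = 52/83.4 = 0.6235; after-tax cost = 2.6% × (1 − 25%) = 1.9500%.
WACC = 0.3765 × 11.8000% + 0.6235 × 1.9500% = 5.6585%.
After the change:
Total capital V = 31.4 + 52 = 83.4.
Equity: weight = 31.4/83.4 = 0.3765; cost = 11.8%.
Convertible notes (debt portion): weight = 52/83.4 = 0.6235; after-tax cost = 2.6% × (1 − 36%) = 1.6640%.
WACC = 0.3765 × 11.8000% + 0.6235 × 1.6640% = 5.4802%.
Change in WACC = 5.4802% − 5.6585% = -0.1783 pp.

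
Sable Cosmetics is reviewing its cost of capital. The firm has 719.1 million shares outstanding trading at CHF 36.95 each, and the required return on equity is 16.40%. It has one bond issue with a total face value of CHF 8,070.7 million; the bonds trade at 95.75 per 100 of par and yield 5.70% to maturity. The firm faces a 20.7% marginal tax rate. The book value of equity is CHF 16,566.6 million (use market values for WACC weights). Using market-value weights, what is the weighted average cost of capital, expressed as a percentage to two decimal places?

13.72%

Market value of equity E = 36.95 × 719.1m = 26570.745m. Market value of debt D = 8070.7m × 95.75/100 = 7727.69525m.
Total capital V = 26570.745 + 7727.69525 = 34298.44025.
Equity: weight = 26570.745/34298.44025 = 0.7747; cost = 16.4%.
Bonds outstanding: weight = 7727.69525/34298.44025 = 0.2253; after-tax cost = 5.7% × (1 − 20.7%) = 4.5201%.
WACC = 0.7747 × 16.4000% + 0.2253 × 4.5201% = 13.7234%.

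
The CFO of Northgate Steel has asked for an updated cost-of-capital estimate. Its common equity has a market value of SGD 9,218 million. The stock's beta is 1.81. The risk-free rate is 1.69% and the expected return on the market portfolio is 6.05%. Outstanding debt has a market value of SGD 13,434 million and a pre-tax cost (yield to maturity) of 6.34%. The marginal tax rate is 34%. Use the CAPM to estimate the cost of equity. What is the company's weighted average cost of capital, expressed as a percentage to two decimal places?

6.38%

Market risk premium = 6.05% − 1.69% = 4.36%.
Cost of equity via CAPM: Re = 1.69% + 1.81 × 4.36% = 9.5816%.
Total capital V = 9218 + 13434 = 22652.
Equity: weight = 9218/22652 = 0.4069; cost = 9.5816%.
Debt: weight = 13434/22652 = 0.5931; after-tax cost = 6.34% × (1 − 34%) = 4.1844%.
WACC = 0.4069 × 9.5816% + 0.5931 × 4.1844% = 6.3807%.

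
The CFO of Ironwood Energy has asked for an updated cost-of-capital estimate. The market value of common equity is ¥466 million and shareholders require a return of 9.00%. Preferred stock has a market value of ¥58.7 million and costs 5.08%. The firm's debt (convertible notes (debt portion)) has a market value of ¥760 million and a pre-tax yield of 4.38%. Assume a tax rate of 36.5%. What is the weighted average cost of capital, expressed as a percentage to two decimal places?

5.14%

Total capital V = 466 + 58.7 + 760 = 1284.7.
Equity: weight = 466/1284.7 = 0.3627; cost = 9%.
Preferred: weight = 58.7/1284.7 = 0.0457; cost = 5.08%.
Convertible notes (debt portion): weight = 760/1284.7 = 0.5916; after-tax cost = 4.38% × (1 − 36.5%) = 2.7813%.
WACC = 0.3627 × 9.0000% + 0.0457 × 5.0800% + 0.5916 × 2.7813% = 5.1420%.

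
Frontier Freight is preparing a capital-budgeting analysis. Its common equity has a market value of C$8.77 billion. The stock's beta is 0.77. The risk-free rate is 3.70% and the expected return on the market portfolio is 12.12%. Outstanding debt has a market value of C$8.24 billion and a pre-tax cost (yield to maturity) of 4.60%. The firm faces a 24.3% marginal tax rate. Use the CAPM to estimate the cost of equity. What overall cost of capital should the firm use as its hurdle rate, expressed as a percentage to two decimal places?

Market risk premium = 12.12% − 3.7% = 8.42%.
Cost of equity via CAPM: Re = 3.7% + 0.77 × 8.42% = 10.1834%.
Total capital V = 8.77 + 8.24 = 17.01.
Equity: weight = 8.77/17.01 = 0.5156; cost = 10.1834%.
Debt: weight = 8.24/17.01 = 0.4844; after-tax cost = 4.6% × (1 − 24.3%) = 3.4822%.
WACC = 0.5156 × 10.1834% + 0.4844 × 3.4822% = 6.9372%.

6.94%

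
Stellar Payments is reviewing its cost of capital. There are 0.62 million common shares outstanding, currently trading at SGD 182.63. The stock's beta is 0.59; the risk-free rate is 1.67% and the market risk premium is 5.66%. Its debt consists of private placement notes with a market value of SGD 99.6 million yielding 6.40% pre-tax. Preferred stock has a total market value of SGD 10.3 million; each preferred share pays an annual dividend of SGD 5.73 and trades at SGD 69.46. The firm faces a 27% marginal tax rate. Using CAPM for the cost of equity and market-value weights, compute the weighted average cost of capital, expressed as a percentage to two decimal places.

Cost of equity via CAPM: Re = 1.67% + 0.59 × 5.66% = 5.0094%.
Cost of preferred: Rp = 5.73 / 69.46 = 8.2494%.
Market value of equity E = 182.63 × 0.62m = 113.2306m.
Total capital V = 113.2306 + 10.3 + 99.6 = 223.1306.
Equity: weight = 113.2306/223.1306 = 0.5075; cost = 5.0094%.
Preferred: weight = 10.3/223.1306 = 0.0462; cost = 8.2494%.
Private placement notes: weight = 99.6/223.1306 = 0.4464; after-tax cost = 6.4% × (1 − 27%) = 4.6720%.
WACC = 0.5075 × 5.0094% + 0.0462 × 8.2494% + 0.4464 × 4.6720% = 5.0084%.

5.01%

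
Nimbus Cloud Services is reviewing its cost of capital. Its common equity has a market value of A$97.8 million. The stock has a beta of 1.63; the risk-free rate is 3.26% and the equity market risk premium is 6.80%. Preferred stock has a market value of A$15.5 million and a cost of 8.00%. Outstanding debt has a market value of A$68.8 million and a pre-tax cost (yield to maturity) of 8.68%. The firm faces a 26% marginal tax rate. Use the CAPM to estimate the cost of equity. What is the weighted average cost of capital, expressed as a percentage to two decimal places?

Cost of equity via CAPM: Re = 3.26% + 1.63 × 6.8% = 14.3440%.
Total capital V = 97.8 + 15.5 + 68.8 = 182.1.
Equity: weight = 97.8/182.1 = 0.5371; cost = 14.344%.
Preferred: weight = 15.5/182.1 = 0.0851; cost = 8%.
Debt: weight = 68.8/182.1 = 0.3778; after-tax cost = 8.68% × (1 − 26%) = 6.4232%.
WACC = 0.5371 × 14.3440% + 0.0851 × 8.0000% + 0.3778 × 6.4232% = 10.8114%.

10.81%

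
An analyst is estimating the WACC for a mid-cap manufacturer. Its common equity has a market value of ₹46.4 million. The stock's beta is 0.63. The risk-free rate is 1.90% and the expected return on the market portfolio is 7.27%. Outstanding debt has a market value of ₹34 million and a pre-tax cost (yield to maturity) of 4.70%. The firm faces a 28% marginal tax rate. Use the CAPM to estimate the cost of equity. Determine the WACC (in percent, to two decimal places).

4.48%

Market risk premium = 7.27% − 1.9% = 5.37%.
Cost of equity via CAPM: Re = 1.9% + 0.63 × 5.37% = 5.2831%.
Total capital V = 46.4 + 34 = 80.4.
Equity: weight = 46.4/80.4 = 0.5771; cost = 5.2831%.
Debt: weight = 34/80.4 = 0.4229; after-tax cost = 4.7% × (1 − 28%) = 3.3840%.
WACC = 0.5771 × 5.2831% + 0.4229 × 3.3840% = 4.4800%.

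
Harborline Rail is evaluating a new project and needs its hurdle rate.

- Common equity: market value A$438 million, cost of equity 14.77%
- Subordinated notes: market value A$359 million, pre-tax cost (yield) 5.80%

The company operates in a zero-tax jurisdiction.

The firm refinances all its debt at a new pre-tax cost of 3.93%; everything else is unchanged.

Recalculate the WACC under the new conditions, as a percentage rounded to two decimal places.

9.89%

After the change:
Total capital V = 438 + 359 = 797.
Equity: weight = 438/797 = 0.5496; cost = 14.77%.
Subordinated notes: weight = 359/797 = 0.4504; after-tax cost = 3.93% × (1 − 0%) = 3.9300%.
WACC = 0.5496 × 14.7700% + 0.4504 × 3.9300% = 9.8872%.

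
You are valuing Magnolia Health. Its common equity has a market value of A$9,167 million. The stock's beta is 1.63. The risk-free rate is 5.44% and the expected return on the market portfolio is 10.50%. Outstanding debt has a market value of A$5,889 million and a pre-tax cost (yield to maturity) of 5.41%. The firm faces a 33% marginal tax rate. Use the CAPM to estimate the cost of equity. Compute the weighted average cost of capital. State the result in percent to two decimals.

9.75%

Market risk premium = 10.5% − 5.44% = 5.06%.
Cost of equity via CAPM: Re = 5.44% + 1.63 × 5.06% = 13.6878%.
Total capital V = 9167 + 5889 = 15056.
Equity: weight = 9167/15056 = 0.6089; cost = 13.6878%.
Debt: weight = 5889/15056 = 0.3911; after-tax cost = 5.41% × (1 − 33%) = 3.6247%.
WACC = 0.6089 × 13.6878% + 0.3911 × 3.6247% = 9.7517%.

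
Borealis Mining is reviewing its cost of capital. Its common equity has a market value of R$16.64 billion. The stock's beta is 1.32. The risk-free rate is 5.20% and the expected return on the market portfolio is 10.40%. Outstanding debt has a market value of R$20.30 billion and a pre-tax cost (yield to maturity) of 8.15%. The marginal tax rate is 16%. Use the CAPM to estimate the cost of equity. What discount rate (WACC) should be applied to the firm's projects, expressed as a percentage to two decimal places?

9.20%

Market risk premium = 10.4% − 5.2% = 5.2%.
Cost of equity via CAPM: Re = 5.2% + 1.32 × 5.2% = 12.0640%.
Total capital V = 16.64 + 20.3 = 36.94.
Equity: weight = 16.64/36.94 = 0.4505; cost = 12.064%.
Debt: weight = 20.3/36.94 = 0.5495; after-tax cost = 8.15% × (1 − 16%) = 6.8460%.
WACC = 0.4505 × 12.0640% + 0.5495 × 6.8460% = 9.1965%.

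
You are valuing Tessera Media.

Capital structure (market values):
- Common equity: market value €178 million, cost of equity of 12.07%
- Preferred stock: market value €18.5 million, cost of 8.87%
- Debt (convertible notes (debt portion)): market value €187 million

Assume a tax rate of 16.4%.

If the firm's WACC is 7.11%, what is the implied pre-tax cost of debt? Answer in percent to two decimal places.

Total capital V = 178 + 18.5 + 187 = 383.5.
Equity weight = 178/383.5 = 0.4641.
Preferred weight = 18.5/383.5 = 0.0482.
Convertible notes (debt portion) weight = 187/383.5 = 0.4876.
Equity contribution = 0.4641 × 12.07% = 5.6022%.
Preferred contribution = 0.0482 × 8.87% = 0.4279%.
Remaining for debt = 7.11% − 6.0301% = 1.0799%.
Rd × (1 − 16.4%) × 0.4876 = 1.0799%  ⇒  Rd = 2.6490%.

2.65%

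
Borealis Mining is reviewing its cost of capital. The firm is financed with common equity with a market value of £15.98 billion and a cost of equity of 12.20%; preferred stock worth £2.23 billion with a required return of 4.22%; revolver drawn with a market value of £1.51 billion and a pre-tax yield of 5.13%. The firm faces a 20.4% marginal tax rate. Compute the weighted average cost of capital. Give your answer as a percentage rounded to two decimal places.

10.68%

Total capital V = 15.98 + 2.23 + 1.51 = 19.72.
Equity: weight = 15.98/19.72 = 0.8103; cost = 12.2%.
Preferred: weight = 2.23/19.72 = 0.1131; cost = 4.22%.
Revolver drawn: weight = 1.51/19.72 = 0.0766; after-tax cost = 5.13% × (1 − 20.4%) = 4.0835%.
WACC = 0.8103 × 12.2000% + 0.1131 × 4.2200% + 0.0766 × 4.0835% = 10.6761%.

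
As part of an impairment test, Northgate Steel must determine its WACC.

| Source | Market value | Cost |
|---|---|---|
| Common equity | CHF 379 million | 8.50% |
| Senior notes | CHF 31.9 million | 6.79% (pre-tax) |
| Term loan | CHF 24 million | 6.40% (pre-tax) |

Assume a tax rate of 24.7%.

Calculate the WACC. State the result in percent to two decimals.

8.05%

Total capital V = 379 + 31.9 + 24 = 434.9.
Equity: weight = 379/434.9 = 0.8715; cost = 8.5%.
Senior notes: weight = 31.9/434.9 = 0.0734; after-tax cost = 6.79% × (1 − 24.7%) = 5.1129%.
Term loan: weight = 24/434.9 = 0.0552; after-tax cost = 6.4% × (1 − 24.7%) = 4.8192%.
WACC = 0.8715 × 8.5000% + 0.0734 × 5.1129% + 0.0552 × 4.8192% = 8.0484%.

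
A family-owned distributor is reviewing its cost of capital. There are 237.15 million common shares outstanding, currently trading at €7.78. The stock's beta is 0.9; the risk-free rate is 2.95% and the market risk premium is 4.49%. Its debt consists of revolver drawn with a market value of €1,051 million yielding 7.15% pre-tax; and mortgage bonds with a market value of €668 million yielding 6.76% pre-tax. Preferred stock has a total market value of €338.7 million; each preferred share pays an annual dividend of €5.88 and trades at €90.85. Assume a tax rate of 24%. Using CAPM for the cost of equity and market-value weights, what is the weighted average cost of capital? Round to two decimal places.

6.21%

Cost of equity via CAPM: Re = 2.95% + 0.9 × 4.49% = 6.9910%.
Cost of preferred: Rp = 5.88 / 90.85 = 6.4722%.
Market value of equity E = 7.78 × 237.15m = 1845.027m.
Total capital V = 1845.027 + 338.7 + 1051 + 668 = 3902.727.
Equity: weight = 1845.027/3902.727 = 0.4728; cost = 6.991%.
Preferred: weight = 338.7/3902.727 = 0.0868; cost = 6.4722%.
Revolver drawn: weight = 1051/3902.727 = 0.2693; after-tax cost = 7.15% × (1 − 24%) = 5.4340%.
Mortgage bonds: weight = 668/3902.727 = 0.1712; after-tax cost = 6.76% × (1 − 24%) = 5.1376%.
WACC = 0.4728 × 6.9910% + 0.0868 × 6.4722% + 0.2693 × 5.4340% + 0.1712 × 5.1376% = 6.2094%.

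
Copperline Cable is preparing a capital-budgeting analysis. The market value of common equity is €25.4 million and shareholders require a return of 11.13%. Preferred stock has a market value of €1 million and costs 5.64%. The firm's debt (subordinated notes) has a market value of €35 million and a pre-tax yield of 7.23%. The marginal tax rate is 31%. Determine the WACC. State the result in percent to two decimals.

7.54%

Total capital V = 25.4 + 1 + 35 = 61.4.
Equity: weight = 25.4/61.4 = 0.4137; cost = 11.13%.
Preferred: weight = 1/61.4 = 0.0163; cost = 5.64%.
Subordinated notes: weight = 35/61.4 = 0.5700; after-tax cost = 7.23% × (1 − 31%) = 4.9887%.
WACC = 0.4137 × 11.1300% + 0.0163 × 5.6400% + 0.5700 × 4.9887% = 7.5398%.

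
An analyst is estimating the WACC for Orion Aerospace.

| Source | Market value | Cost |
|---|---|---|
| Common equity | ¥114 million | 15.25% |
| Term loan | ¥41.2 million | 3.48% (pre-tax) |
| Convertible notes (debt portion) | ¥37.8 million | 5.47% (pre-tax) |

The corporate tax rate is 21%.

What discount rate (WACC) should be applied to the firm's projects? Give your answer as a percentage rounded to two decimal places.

Total capital V = 114 + 41.2 + 37.8 = 193.
Equity: weight = 114/193 = 0.5907; cost = 15.25%.
Term loan: weight = 41.2/193 = 0.2135; after-tax cost = 3.48% × (1 − 21%) = 2.7492%.
Convertible notes (debt portion): weight = 37.8/193 = 0.1959; after-tax cost = 5.47% × (1 − 21%) = 4.3213%.
WACC = 0.5907 × 15.2500% + 0.2135 × 2.7492% + 0.1959 × 4.3213% = 10.4410%.

10.44%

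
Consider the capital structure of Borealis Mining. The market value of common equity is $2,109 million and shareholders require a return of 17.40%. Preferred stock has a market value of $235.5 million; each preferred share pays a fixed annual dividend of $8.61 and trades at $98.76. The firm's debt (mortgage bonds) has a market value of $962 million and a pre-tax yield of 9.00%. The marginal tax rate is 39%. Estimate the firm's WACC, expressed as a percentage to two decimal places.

Cost of preferred: Rp = 8.61 / 98.76 = 8.7181%.
Total capital V = 2109 + 235.5 + 962 = 3306.5.
Equity: weight = 2109/3306.5 = 0.6378; cost = 17.4%.
Preferred: weight = 235.5/3306.5 = 0.0712; cost = 8.7181%.
Mortgage bonds: weight = 962/3306.5 = 0.2909; after-tax cost = 9% × (1 − 39%) = 5.4900%.
WACC = 0.6378 × 17.4000% + 0.0712 × 8.7181% + 0.2909 × 5.4900% = 13.3165%.

13.32%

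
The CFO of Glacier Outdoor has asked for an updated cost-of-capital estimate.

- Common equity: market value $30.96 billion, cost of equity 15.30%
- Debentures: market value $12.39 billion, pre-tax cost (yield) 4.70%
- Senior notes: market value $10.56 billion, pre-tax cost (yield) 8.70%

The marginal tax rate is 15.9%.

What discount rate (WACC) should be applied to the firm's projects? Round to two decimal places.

Total capital V = 30.96 + 12.39 + 10.56 = 53.91.
Equity: weight = 30.96/53.91 = 0.5743; cost = 15.3%.
Debentures: weight = 12.39/53.91 = 0.2298; after-tax cost = 4.7% × (1 − 15.9%) = 3.9527%.
Senior notes: weight = 10.56/53.91 = 0.1959; after-tax cost = 8.7% × (1 − 15.9%) = 7.3167%.
WACC = 0.5743 × 15.3000% + 0.2298 × 3.9527% + 0.1959 × 7.3167% = 11.1283%.

11.13%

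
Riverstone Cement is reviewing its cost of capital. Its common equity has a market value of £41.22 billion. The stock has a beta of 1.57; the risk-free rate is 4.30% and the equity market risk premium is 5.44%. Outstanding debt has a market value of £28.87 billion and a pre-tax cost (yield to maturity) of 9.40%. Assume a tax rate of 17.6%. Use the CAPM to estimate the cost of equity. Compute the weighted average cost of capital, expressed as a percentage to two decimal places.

10.74%

Cost of equity via CAPM: Re = 4.3% + 1.57 × 5.44% = 12.8408%.
Total capital V = 41.22 + 28.87 = 70.09.
Equity: weight = 41.22/70.09 = 0.5881; cost = 12.8408%.
Debt: weight = 28.87/70.09 = 0.4119; after-tax cost = 9.4% × (1 − 17.6%) = 7.7456%.
WACC = 0.5881 × 12.8408% + 0.4119 × 7.7456% = 10.7421%.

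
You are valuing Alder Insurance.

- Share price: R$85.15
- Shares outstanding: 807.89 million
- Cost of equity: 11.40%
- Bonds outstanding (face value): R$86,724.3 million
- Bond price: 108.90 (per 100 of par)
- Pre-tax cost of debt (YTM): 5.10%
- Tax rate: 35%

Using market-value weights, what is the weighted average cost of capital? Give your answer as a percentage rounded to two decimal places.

6.72%

Market value of equity E = 85.15 × 807.89m = 68791.8335m. Market value of debt D = 86724.3m × 108.9/100 = 94442.7627m.
Total capital V = 68791.8335 + 94442.7627 = 163234.5962.
Equity: weight = 68791.8335/163234.5962 = 0.4214; cost = 11.4%.
Bonds outstanding: weight = 94442.7627/163234.5962 = 0.5786; after-tax cost = 5.1% × (1 − 35%) = 3.3150%.
WACC = 0.4214 × 11.4000% + 0.5786 × 3.3150% = 6.7223%.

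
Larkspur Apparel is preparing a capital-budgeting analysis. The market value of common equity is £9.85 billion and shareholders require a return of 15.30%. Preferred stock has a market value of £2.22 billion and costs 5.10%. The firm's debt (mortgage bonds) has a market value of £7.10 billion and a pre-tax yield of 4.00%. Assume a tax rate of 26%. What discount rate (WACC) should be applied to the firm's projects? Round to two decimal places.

Total capital V = 9.85 + 2.22 + 7.1 = 19.17.
Equity: weight = 9.85/19.17 = 0.5138; cost = 15.3%.
Preferred: weight = 2.22/19.17 = 0.1158; cost = 5.1%.
Mortgage bonds: weight = 7.1/19.17 = 0.3704; after-tax cost = 4% × (1 − 26%) = 2.9600%.
WACC = 0.5138 × 15.3000% + 0.1158 × 5.1000% + 0.3704 × 2.9600% = 9.5484%.

9.55%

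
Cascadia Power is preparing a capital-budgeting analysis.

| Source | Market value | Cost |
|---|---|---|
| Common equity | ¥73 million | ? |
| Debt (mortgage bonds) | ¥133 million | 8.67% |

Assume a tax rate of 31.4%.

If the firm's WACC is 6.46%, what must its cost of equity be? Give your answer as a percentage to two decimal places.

7.39%

Total capital V = 73 + 133 = 206.
Equity weight = 73/206 = 0.3544.
Mortgage bonds weight = 133/206 = 0.6456.
Debt contribution = 0.6456 × 8.67% × (1 − 31.4%) = 3.8400%.
Required equity contribution = 6.46% − 3.8400% = 2.6200%.
Re = 2.6200% / 0.3544 = 7.3935%.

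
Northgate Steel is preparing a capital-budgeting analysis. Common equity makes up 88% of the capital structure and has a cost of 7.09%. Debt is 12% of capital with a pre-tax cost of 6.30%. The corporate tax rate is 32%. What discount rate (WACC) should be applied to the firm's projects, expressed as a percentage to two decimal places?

6.75%

After-tax cost of debt = 6.3% × (1 − 32%) = 4.2840%.
WACC = 0.880 × 7.0900% + 0.120 × 4.2840% = 6.7533%.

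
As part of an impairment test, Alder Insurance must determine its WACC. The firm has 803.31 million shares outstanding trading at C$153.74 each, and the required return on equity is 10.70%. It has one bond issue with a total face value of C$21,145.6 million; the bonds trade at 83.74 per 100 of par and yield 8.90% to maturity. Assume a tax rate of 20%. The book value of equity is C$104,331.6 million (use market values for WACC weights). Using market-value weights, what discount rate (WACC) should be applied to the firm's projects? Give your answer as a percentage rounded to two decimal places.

Market value of equity E = 153.74 × 803.31m = 123500.8794m. Market value of debt D = 21145.6m × 83.74/100 = 17707.32544m.
Total capital V = 123500.8794 + 17707.32544 = 141208.20484.
Equity: weight = 123500.8794/141208.20484 = 0.8746; cost = 10.7%.
Bonds outstanding: weight = 17707.32544/141208.20484 = 0.1254; after-tax cost = 8.9% × (1 − 20%) = 7.1200%.
WACC = 0.8746 × 10.7000% + 0.1254 × 7.1200% = 10.2511%.

10.25%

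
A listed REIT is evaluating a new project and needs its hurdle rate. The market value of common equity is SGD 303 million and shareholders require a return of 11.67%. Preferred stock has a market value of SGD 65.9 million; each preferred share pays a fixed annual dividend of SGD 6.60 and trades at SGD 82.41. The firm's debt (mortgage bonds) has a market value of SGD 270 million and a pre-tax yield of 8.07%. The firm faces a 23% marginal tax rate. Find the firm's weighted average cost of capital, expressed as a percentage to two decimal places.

Cost of preferred: Rp = 6.6 / 82.41 = 8.0087%.
Total capital V = 303 + 65.9 + 270 = 638.9.
Equity: weight = 303/638.9 = 0.4743; cost = 11.67%.
Preferred: weight = 65.9/638.9 = 0.1031; cost = 8.0087%.
Mortgage bonds: weight = 270/638.9 = 0.4226; after-tax cost = 8.07% × (1 − 23%) = 6.2139%.
WACC = 0.4743 × 11.6700% + 0.1031 × 8.0087% + 0.4226 × 6.2139% = 8.9866%.

8.99%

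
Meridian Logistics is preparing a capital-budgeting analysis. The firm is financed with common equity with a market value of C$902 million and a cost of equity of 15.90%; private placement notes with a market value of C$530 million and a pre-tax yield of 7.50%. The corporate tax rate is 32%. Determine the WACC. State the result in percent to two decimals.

11.90%

Total capital V = 902 + 530 = 1432.
Equity: weight = 902/1432 = 0.6299; cost = 15.9%.
Private placement notes: weight = 530/1432 = 0.3701; after-tax cost = 7.5% × (1 − 32%) = 5.1000%.
WACC = 0.6299 × 15.9000% + 0.3701 × 5.1000% = 11.9028%.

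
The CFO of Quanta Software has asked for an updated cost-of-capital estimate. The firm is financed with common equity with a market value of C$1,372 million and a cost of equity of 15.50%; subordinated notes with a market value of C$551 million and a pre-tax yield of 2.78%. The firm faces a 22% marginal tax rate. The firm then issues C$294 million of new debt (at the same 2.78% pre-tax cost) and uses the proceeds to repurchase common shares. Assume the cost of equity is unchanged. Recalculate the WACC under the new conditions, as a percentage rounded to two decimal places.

After the change:
Total capital V = 1078 + 845 = 1923.
Equity: weight = 1078/1923 = 0.5606; cost = 15.5%.
Subordinated notes: weight = 845/1923 = 0.4394; after-tax cost = 2.78% × (1 − 22%) = 2.1684%.
WACC = 0.5606 × 15.5000% + 0.4394 × 2.1684% = 9.6419%.

9.64%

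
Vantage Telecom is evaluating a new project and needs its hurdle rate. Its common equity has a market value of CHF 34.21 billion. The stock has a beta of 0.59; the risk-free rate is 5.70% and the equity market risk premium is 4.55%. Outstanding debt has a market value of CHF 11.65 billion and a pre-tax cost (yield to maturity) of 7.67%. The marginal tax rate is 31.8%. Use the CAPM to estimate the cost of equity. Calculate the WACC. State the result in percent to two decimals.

7.58%

Cost of equity via CAPM: Re = 5.7% + 0.59 × 4.55% = 8.3845%.
Total capital V = 34.21 + 11.65 = 45.86.
Equity: weight = 34.21/45.86 = 0.7460; cost = 8.3845%.
Debt: weight = 11.65/45.86 = 0.2540; after-tax cost = 7.67% × (1 − 31.8%) = 5.2309%.
WACC = 0.7460 × 8.3845% + 0.2540 × 5.2309% = 7.5834%.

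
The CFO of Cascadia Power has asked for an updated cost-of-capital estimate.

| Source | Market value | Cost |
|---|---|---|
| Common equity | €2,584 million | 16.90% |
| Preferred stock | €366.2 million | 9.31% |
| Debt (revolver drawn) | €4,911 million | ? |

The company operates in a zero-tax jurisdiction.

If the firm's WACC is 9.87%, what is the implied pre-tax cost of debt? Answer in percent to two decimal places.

Total capital V = 2584 + 366.2 + 4911 = 7861.2.
Equity weight = 2584/7861.2 = 0.3287.
Preferred weight = 366.2/7861.2 = 0.0466.
Revolver drawn weight = 4911/7861.2 = 0.6247.
Equity contribution = 0.3287 × 16.9% = 5.5551%.
Preferred contribution = 0.0466 × 9.31% = 0.4337%.
Remaining for debt = 9.87% − 5.9888% = 3.8812%.
Rd × (1 − 0%) × 0.6247 = 3.8812%  ⇒  Rd = 6.2128%.

6.21%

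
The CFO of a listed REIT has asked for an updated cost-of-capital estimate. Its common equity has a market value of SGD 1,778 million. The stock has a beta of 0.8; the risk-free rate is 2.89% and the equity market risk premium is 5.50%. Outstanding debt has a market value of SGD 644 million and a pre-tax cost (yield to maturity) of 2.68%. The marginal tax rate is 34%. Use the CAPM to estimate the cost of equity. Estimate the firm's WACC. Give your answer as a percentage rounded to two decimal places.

Cost of equity via CAPM: Re = 2.89% + 0.8 × 5.5% = 7.2900%.
Total capital V = 1778 + 644 = 2422.
Equity: weight = 1778/2422 = 0.7341; cost = 7.29%.
Debt: weight = 644/2422 = 0.2659; after-tax cost = 2.68% × (1 − 34%) = 1.7688%.
WACC = 0.7341 × 7.2900% + 0.2659 × 1.7688% = 5.8219%.

5.82%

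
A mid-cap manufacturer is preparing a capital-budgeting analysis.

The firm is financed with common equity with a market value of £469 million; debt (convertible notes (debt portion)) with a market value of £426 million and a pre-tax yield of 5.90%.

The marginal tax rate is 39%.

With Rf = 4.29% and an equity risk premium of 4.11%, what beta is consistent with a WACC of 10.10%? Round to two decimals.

2.85

Total capital V = 469 + 426 = 895.
Equity weight = 469/895 = 0.5240.
Convertible notes (debt portion) weight = 426/895 = 0.4760.
Debt contribution = 0.4760 × 5.9% × (1 − 39%) = 1.7130%.
Required equity contribution = 10.1% − 1.7130% = 8.3870%  ⇒  Re = 16.0050%.
CAPM: 16.0050% = 4.29% + β × 4.11%  ⇒  β = 2.8504.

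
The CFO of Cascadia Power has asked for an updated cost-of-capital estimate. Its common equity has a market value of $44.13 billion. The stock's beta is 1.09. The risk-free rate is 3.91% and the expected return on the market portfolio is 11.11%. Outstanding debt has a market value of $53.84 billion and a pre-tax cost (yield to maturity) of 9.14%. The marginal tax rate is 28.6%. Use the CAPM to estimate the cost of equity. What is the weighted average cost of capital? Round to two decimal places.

8.88%

Market risk premium = 11.11% − 3.91% = 7.2%.
Cost of equity via CAPM: Re = 3.91% + 1.09 × 7.2% = 11.7580%.
Total capital V = 44.13 + 53.84 = 97.97.
Equity: weight = 44.13/97.97 = 0.4504; cost = 11.758%.
Debt: weight = 53.84/97.97 = 0.5496; after-tax cost = 9.14% × (1 − 28.6%) = 6.5260%.
WACC = 0.4504 × 11.7580% + 0.5496 × 6.5260% = 8.8827%.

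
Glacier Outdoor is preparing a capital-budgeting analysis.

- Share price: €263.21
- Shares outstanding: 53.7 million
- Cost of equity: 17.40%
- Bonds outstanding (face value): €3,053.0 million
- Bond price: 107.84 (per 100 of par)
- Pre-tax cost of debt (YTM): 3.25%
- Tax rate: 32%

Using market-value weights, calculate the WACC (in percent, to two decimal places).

Market value of equity E = 263.21 × 53.7m = 14134.377m. Market value of debt D = 3053m × 107.84/100 = 3292.3552m.
Total capital V = 14134.377 + 3292.3552 = 17426.7322.
Equity: weight = 14134.377/17426.7322 = 0.8111; cost = 17.4%.
Bonds outstanding: weight = 3292.3552/17426.7322 = 0.1889; after-tax cost = 3.25% × (1 − 32%) = 2.2100%.
WACC = 0.8111 × 17.4000% + 0.1889 × 2.2100% = 14.5302%.

14.53%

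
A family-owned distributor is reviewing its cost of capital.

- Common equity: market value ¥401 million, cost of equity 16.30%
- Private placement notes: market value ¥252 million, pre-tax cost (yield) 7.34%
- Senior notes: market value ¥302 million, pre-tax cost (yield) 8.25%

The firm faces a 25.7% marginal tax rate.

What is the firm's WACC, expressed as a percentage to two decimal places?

Total capital V = 401 + 252 + 302 = 955.
Equity: weight = 401/955 = 0.4199; cost = 16.3%.
Private placement notes: weight = 252/955 = 0.2639; after-tax cost = 7.34% × (1 − 25.7%) = 5.4536%.
Senior notes: weight = 302/955 = 0.3162; after-tax cost = 8.25% × (1 − 25.7%) = 6.1297%.
WACC = 0.4199 × 16.3000% + 0.2639 × 5.4536% + 0.3162 × 6.1297% = 10.2218%.

10.22%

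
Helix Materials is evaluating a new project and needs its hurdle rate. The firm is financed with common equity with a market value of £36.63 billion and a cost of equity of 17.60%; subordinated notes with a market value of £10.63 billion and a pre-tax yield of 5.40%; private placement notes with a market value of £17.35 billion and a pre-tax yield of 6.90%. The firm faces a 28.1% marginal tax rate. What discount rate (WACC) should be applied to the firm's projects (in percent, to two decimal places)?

11.95%

Total capital V = 36.63 + 10.63 + 17.35 = 64.61.
Equity: weight = 36.63/64.61 = 0.5669; cost = 17.6%.
Subordinated notes: weight = 10.63/64.61 = 0.1645; after-tax cost = 5.4% × (1 − 28.1%) = 3.8826%.
Private placement notes: weight = 17.35/64.61 = 0.2685; after-tax cost = 6.9% × (1 − 28.1%) = 4.9611%.
WACC = 0.5669 × 17.6000% + 0.1645 × 3.8826% + 0.2685 × 4.9611% = 11.9492%.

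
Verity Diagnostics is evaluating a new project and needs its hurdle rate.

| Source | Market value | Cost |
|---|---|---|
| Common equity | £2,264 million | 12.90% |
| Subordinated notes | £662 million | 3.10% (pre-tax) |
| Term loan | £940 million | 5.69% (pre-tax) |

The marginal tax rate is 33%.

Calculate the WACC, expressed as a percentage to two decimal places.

8.84%

Total capital V = 2264 + 662 + 940 = 3866.
Equity: weight = 2264/3866 = 0.5856; cost = 12.9%.
Subordinated notes: weight = 662/3866 = 0.1712; after-tax cost = 3.1% × (1 − 33%) = 2.0770%.
Term loan: weight = 940/3866 = 0.2431; after-tax cost = 5.69% × (1 − 33%) = 3.8123%.
WACC = 0.5856 × 12.9000% + 0.1712 × 2.0770% + 0.2431 × 3.8123% = 8.8371%.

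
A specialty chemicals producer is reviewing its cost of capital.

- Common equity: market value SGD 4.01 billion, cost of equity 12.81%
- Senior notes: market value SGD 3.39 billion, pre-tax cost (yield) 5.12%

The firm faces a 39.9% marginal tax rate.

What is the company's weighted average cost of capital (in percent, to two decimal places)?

8.35%

Total capital V = 4.01 + 3.39 = 7.4.
Equity: weight = 4.01/7.4 = 0.5419; cost = 12.81%.
Senior notes: weight = 3.39/7.4 = 0.4581; after-tax cost = 5.12% × (1 − 39.9%) = 3.0771%.
WACC = 0.5419 × 12.8100% + 0.4581 × 3.0771% = 8.3513%.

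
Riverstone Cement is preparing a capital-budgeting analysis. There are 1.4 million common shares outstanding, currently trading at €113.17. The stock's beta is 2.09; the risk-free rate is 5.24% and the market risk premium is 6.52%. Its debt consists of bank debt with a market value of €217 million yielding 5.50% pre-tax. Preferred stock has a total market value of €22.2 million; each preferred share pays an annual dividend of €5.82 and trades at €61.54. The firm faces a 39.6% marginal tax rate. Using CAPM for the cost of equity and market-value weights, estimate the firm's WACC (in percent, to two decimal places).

Cost of equity via CAPM: Re = 5.24% + 2.09 × 6.52% = 18.8668%.
Cost of preferred: Rp = 5.82 / 61.54 = 9.4573%.
Market value of equity E = 113.17 × 1.4m = 158.438m.
Total capital V = 158.438 + 22.2 + 217 = 397.638.
Equity: weight = 158.438/397.638 = 0.3984; cost = 18.8668%.
Preferred: weight = 22.2/397.638 = 0.0558; cost = 9.4573%.
Bank debt: weight = 217/397.638 = 0.5457; after-tax cost = 5.5% × (1 − 39.6%) = 3.3220%.
WACC = 0.3984 × 18.8668% + 0.0558 × 9.4573% + 0.5457 × 3.3220% = 9.8583%.

9.86%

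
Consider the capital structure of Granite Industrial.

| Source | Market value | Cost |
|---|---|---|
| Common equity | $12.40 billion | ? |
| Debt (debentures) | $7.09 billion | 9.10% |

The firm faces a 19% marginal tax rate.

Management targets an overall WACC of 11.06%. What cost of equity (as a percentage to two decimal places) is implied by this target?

Total capital V = 12.4 + 7.09 = 19.49.
Equity weight = 12.4/19.49 = 0.6362.
Debentures weight = 7.09/19.49 = 0.3638.
Debt contribution = 0.3638 × 9.1% × (1 − 19%) = 2.6814%.
Required equity contribution = 11.06% − 2.6814% = 8.3786%.
Re = 8.3786% / 0.6362 = 13.1693%.

13.17%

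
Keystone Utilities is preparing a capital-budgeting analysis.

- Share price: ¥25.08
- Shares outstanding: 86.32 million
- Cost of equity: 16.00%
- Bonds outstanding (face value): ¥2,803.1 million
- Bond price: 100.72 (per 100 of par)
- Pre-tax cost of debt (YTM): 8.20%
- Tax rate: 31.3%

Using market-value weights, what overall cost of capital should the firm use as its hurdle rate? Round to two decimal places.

10.13%

Market value of equity E = 25.08 × 86.32m = 2164.9056m. Market value of debt D = 2803.1m × 100.72/100 = 2823.28232m.
Total capital V = 2164.9056 + 2823.28232 = 4988.18792.
Equity: weight = 2164.9056/4988.18792 = 0.4340; cost = 16%.
Bonds outstanding: weight = 2823.28232/4988.18792 = 0.5660; after-tax cost = 8.2% × (1 − 31.3%) = 5.6334%.
WACC = 0.4340 × 16.0000% + 0.5660 × 5.6334% = 10.1326%.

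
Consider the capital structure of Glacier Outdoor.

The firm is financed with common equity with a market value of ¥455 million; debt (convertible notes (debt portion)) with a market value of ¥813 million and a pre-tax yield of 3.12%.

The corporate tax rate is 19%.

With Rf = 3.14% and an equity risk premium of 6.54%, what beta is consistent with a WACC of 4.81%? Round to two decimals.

Total capital V = 455 + 813 = 1268.
Equity weight = 455/1268 = 0.3588.
Convertible notes (debt portion) weight = 813/1268 = 0.6412.
Debt contribution = 0.6412 × 3.12% × (1 − 19%) = 1.6204%.
Required equity contribution = 4.81% − 1.6204% = 3.1896%  ⇒  Re = 8.8889%.
CAPM: 8.8889% = 3.14% + β × 6.54%  ⇒  β = 0.8790.

0.88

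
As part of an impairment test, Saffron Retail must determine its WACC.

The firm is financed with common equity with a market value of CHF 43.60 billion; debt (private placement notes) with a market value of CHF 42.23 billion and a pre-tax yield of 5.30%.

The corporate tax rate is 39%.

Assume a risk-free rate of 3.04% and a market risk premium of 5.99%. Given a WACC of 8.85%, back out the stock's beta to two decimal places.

Total capital V = 43.6 + 42.23 = 85.83.
Equity weight = 43.6/85.83 = 0.5080.
Private placement notes weight = 42.23/85.83 = 0.4920.
Debt contribution = 0.4920 × 5.3% × (1 − 39%) = 1.5907%.
Required equity contribution = 8.85% − 1.5907% = 7.2593%  ⇒  Re = 14.2905%.
CAPM: 14.2905% = 3.04% + β × 5.99%  ⇒  β = 1.8782.

1.88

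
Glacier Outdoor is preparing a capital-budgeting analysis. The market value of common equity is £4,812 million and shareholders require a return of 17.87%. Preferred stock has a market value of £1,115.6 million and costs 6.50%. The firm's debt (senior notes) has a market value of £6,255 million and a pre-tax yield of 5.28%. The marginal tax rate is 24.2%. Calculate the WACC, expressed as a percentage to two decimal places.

Total capital V = 4812 + 1115.6 + 6255 = 12182.6.
Equity: weight = 4812/12182.6 = 0.3950; cost = 17.87%.
Preferred: weight = 1115.6/12182.6 = 0.0916; cost = 6.5%.
Senior notes: weight = 6255/12182.6 = 0.5134; after-tax cost = 5.28% × (1 − 24.2%) = 4.0022%.
WACC = 0.3950 × 17.8700% + 0.0916 × 6.5000% + 0.5134 × 4.0022% = 9.7086%.

9.71%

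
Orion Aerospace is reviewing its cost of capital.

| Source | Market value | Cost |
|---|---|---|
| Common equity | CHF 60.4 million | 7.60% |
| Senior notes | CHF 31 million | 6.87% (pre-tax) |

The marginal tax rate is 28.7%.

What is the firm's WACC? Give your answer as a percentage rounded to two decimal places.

Total capital V = 60.4 + 31 = 91.4.
Equity: weight = 60.4/91.4 = 0.6608; cost = 7.6%.
Senior notes: weight = 31/91.4 = 0.3392; after-tax cost = 6.87% × (1 − 28.7%) = 4.8983%.
WACC = 0.6608 × 7.6000% + 0.3392 × 4.8983% = 6.6837%.

6.68%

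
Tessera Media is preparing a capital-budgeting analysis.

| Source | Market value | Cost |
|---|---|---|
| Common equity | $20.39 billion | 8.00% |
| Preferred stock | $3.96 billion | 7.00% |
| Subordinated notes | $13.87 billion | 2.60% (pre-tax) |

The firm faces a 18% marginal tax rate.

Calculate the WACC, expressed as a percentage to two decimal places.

5.77%

Total capital V = 20.39 + 3.96 + 13.87 = 38.22.
Equity: weight = 20.39/38.22 = 0.5335; cost = 8%.
Preferred: weight = 3.96/38.22 = 0.1036; cost = 7%.
Subordinated notes: weight = 13.87/38.22 = 0.3629; after-tax cost = 2.6% × (1 − 18%) = 2.1320%.
WACC = 0.5335 × 8.0000% + 0.1036 × 7.0000% + 0.3629 × 2.1320% = 5.7669%.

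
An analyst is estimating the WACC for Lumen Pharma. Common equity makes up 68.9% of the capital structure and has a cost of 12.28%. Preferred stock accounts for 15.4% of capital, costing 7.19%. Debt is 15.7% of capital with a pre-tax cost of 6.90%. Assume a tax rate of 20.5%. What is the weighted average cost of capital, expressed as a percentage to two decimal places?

After-tax cost of debt = 6.9% × (1 − 20.5%) = 5.4855%.
WACC = 0.689 × 12.2800% + 0.154 × 7.1900% + 0.157 × 5.4855% = 10.4294%.

10.43%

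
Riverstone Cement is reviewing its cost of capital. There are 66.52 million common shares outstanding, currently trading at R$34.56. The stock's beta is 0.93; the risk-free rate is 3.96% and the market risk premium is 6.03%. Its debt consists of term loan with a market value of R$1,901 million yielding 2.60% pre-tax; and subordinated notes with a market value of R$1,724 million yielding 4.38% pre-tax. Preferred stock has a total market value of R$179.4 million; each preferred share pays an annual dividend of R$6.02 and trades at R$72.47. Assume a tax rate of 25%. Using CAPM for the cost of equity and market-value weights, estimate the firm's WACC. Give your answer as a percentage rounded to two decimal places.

Cost of equity via CAPM: Re = 3.96% + 0.93 × 6.03% = 9.5679%.
Cost of preferred: Rp = 6.02 / 72.47 = 8.3069%.
Market value of equity E = 34.56 × 66.52m = 2298.9312m.
Total capital V = 2298.9312 + 179.4 + 1901 + 1724 = 6103.3312.
Equity: weight = 2298.9312/6103.3312 = 0.3767; cost = 9.5679%.
Preferred: weight = 179.4/6103.3312 = 0.0294; cost = 8.3069%.
Term loan: weight = 1901/6103.3312 = 0.3115; after-tax cost = 2.6% × (1 − 25%) = 1.9500%.
Subordinated notes: weight = 1724/6103.3312 = 0.2825; after-tax cost = 4.38% × (1 − 25%) = 3.2850%.
WACC = 0.3767 × 9.5679% + 0.0294 × 8.3069% + 0.3115 × 1.9500% + 0.2825 × 3.2850% = 5.3834%.

5.38%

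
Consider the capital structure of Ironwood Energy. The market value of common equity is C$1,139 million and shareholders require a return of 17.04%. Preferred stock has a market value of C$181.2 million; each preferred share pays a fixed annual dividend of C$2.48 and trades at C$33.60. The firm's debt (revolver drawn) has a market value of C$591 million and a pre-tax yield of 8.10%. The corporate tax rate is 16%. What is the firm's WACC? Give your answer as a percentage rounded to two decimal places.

12.96%

Cost of preferred: Rp = 2.48 / 33.6 = 7.3810%.
Total capital V = 1139 + 181.2 + 591 = 1911.2.
Equity: weight = 1139/1911.2 = 0.5960; cost = 17.04%.
Preferred: weight = 181.2/1911.2 = 0.0948; cost = 7.381%.
Revolver drawn: weight = 591/1911.2 = 0.3092; after-tax cost = 8.1% × (1 − 16%) = 6.8040%.
WACC = 0.5960 × 17.0400% + 0.0948 × 7.3810% + 0.3092 × 6.8040% = 12.9590%.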